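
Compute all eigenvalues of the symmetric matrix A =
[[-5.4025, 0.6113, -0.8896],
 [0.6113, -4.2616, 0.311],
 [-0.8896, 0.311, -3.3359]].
sigma(A) ≈ {-6, -4, -3}

A is real symmetric, so its spectrum consists of real eigenvalues. Expanding the characteristic polynomial of the displayed matrix gives
  det(λ I - A) = p(λ) = λ^3 + (13)λ^2 + (54)λ + (72).
Solving p(λ) = 0 yields eigenvalues ≈ -6, -4, -3. (A is shown rounded to 4 decimals, so these recover the underlying integer eigenvalues to within that precision.)
Verification: the trace of A = -13 equals the sum of eigenvalues -13, and det(A) ≈ -72.0000 matches the eigenvalue product -72.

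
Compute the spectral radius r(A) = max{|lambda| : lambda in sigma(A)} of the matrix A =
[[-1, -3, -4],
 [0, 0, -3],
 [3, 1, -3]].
r(A) ≈ 4.8173

The eigenvalues of A are the roots of its characteristic polynomial. With M = A (coefficients from the trace, the sum of principal 2x2 minors, and det A):
  p(λ) = det(λ I - M) = λ^3 + 4λ^2 + 18λ - 24.
No integer candidate from the rational root theorem (±divisors of 24) is a root, so the roots are irrational. The cubic discriminant is Δ = -58656 < 0, so there is one real root and a complex-conjugate pair. p(1) = -1 and p(2) = 36 have opposite signs, so a root lies in (1, 2); Newton's method refines it to λ ≈ 1.0342. Dividing out (λ - (1.0342)) leaves approximately λ^2 + 5.0342λ + 23.2064. For λ^2 + 5.0342λ + 23.2064 the discriminant is -67.4823. It is negative, so the remaining roots are the complex-conjugate pair λ ≈ -2.5171 ± 4.1074i. Their product equals the constant term, so |λ|^2 ≈ 23.2064 and |λ| ≈ 4.8173.
Thus the eigenvalues (to 4 decimals) are 1.0342 (modulus 1.0342); -2.5171 ± 4.1074i (modulus 4.8173). The spectral radius is the largest modulus: r(A) ≈ 4.8173. (Cross-check: r(A) ≤ ||A||_2 ≈ 6.1087; equality holds whenever A is normal, though it can also hold for some non-normal A.)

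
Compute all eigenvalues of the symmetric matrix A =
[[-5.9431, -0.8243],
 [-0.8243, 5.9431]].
sigma(A) ≈ {-6, 6}

A is real symmetric, so its spectrum consists of real eigenvalues. Expanding the characteristic polynomial of the displayed matrix gives
  det(λ I - A) = p(λ) = λ^2 + (0)λ + (-36).
Solving p(λ) = 0 yields eigenvalues ≈ -6, 6. (A is shown rounded to 4 decimals, so these recover the underlying integer eigenvalues to within that precision.)
Verification: the trace of A = 0 equals the sum of eigenvalues 0, and det(A) ≈ -35.9999 matches the eigenvalue product -36.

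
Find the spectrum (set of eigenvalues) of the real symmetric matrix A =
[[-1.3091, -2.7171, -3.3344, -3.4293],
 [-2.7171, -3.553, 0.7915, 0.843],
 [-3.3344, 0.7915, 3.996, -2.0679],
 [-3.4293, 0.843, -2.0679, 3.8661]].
sigma(A) ≈ {-6, -3, 6} (6 with multiplicity 2)

A is real symmetric, so its spectrum consists of real eigenvalues. Expanding the characteristic polynomial of the displayed matrix gives
  det(λ I - A) = p(λ) = λ^4 + (-3)λ^3 + (-54)λ^2 + (108)λ + (648.0212).
Solving p(λ) = 0 yields eigenvalues ≈ -6, -3, 6, 6. (A is shown rounded to 4 decimals, so these recover the underlying integer eigenvalues to within that precision.)
Verification: the trace of A = 3 equals the sum of eigenvalues 3, and det(A) ≈ 648.0212 matches the eigenvalue product 648.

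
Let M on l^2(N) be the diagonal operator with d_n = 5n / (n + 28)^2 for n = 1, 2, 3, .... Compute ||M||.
||M|| = 5/112 (attained at n = 28)

For M diagonal, ||M|| = sup_n |d_n|. Treat f(x) = 5x / (x + 28)^2 for real x > 0. By the quotient rule, f'(x) = 5(28 - x)/(x + 28)^3, which is positive for x < 28 and negative for x > 28. So f has a unique maximum at x = 28, and since 28 is a positive integer, the supremum over n ≥ 1 is attained at n = 28: d_28 = 5·28/(28 + 28)^2 = 5·28/3136 = 5/112. Hence ||M|| = 5/112.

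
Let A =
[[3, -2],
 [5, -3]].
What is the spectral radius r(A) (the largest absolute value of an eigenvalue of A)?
r(A) = 1

The eigenvalues of A are the roots of its characteristic polynomial. With M = A (coefficients from the trace and determinant):
  p(λ) = det(λ I - M) = λ^2 + 1.
For λ^2 + 1 the discriminant is -4. It is negative, so the roots are the complex-conjugate pair λ = 0 ± (sqrt(4)/2) i ≈ 0 ± 1i. For a conjugate pair the product of the roots equals the constant term, so |λ|^2 = 1 and |λ| = sqrt(1) = 1.
Thus the eigenvalues (to 4 decimals) are 0 ± 1i (modulus 1). The spectral radius is the largest modulus: r(A) = 1. (Cross-check: r(A) ≤ ||A||_2 ≈ 6.8541; equality holds whenever A is normal, though it can also hold for some non-normal A.)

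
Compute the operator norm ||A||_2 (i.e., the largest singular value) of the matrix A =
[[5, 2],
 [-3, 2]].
||A||_2 = sqrt((42 + sqrt(740))/2) ≈ 5.8823 (= sqrt(largest eigenvalue of A^T A))

||A||_2 = sigma_max(A) = sqrt(lambda_max(A^T A)). Form the symmetric matrix M = A^T A =
[[34, 4],
 [4, 8]].
Its characteristic polynomial (trace, determinant of M give the coefficients) is
  p(λ) = det(λ I - M) = λ^2 - 42λ + 256.
For λ^2 - 42λ + 256 the discriminant is 740. It is nonnegative but not a perfect square, so the roots are real and irrational: λ = (42 ± sqrt(740))/2 ≈ 34.6015, 7.3985.
So the eigenvalues of A^T A are ≈ 7.3985, 34.6015 (all ≥ 0, as they must be for A^T A). The largest is λ_max = (42 + sqrt(740))/2 ≈ 34.6015, hence ||A||_2 = sqrt(λ_max) = sqrt((42 + sqrt(740))/2) ≈ 5.8823.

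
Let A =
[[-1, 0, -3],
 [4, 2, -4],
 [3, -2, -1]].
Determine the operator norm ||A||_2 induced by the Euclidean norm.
||A||_2 ≈ 6.5515 (= sqrt(largest eigenvalue of A^T A))

||A||_2 = sigma_max(A) = sqrt(lambda_max(A^T A)). Form the symmetric matrix M = A^T A =
[[26, 2, -16],
 [2, 8, -6],
 [-16, -6, 26]].
Its characteristic polynomial (trace, sum of principal 2x2 minors, determinant of M give the coefficients) is
  p(λ) = det(λ I - M) = λ^3 - 60λ^2 + 796λ - 2704.
No integer candidate from the rational root theorem (±divisors of 2704) is a root, so the roots are irrational. The cubic discriminant is Δ = 54489344 > 0, so there are three distinct real roots. p(5) = -99 and p(6) = 128 have opposite signs, so a root lies in (5, 6); Newton's method refines it to λ ≈ 5.3904. p(11) = 123 and p(12) = -64 have opposite signs, so a root lies in (11, 12); Newton's method refines it to λ ≈ 11.6869. p(42) = -1024 and p(43) = 91 have opposite signs, so a root lies in (42, 43); Newton's method refines it to λ ≈ 42.9227. Check (Vieta): the three roots sum to 60, matching tr M = 60.
So the eigenvalues of A^T A are ≈ 5.3904, 11.6869, 42.9227 (all ≥ 0, as they must be for A^T A). The largest is λ_max ≈ 42.9227, hence ||A||_2 = sqrt(λ_max) ≈ 6.5515.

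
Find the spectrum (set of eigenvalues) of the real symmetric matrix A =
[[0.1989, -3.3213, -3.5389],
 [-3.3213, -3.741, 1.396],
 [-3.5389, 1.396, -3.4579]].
sigma(A) ≈ {-6, -5, 4}

A is real symmetric, so its spectrum consists of real eigenvalues. Expanding the characteristic polynomial of the displayed matrix gives
  det(λ I - A) = p(λ) = λ^3 + (7)λ^2 + (-14)λ + (-119.9976).
Solving p(λ) = 0 yields eigenvalues ≈ -6, -5, 4. (A is shown rounded to 4 decimals, so these recover the underlying integer eigenvalues to within that precision.)
Verification: the trace of A = -7 equals the sum of eigenvalues -7, and det(A) ≈ 119.9976 matches the eigenvalue product 120.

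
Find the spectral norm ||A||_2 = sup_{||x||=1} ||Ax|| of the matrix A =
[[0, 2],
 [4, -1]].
||A||_2 = sqrt((21 + sqrt(185))/2) ≈ 4.1594 (= sqrt(largest eigenvalue of A^T A))

||A||_2 = sigma_max(A) = sqrt(lambda_max(A^T A)). Form the symmetric matrix M = A^T A =
[[16, -4],
 [-4, 5]].
Its characteristic polynomial (trace, determinant of M give the coefficients) is
  p(λ) = det(λ I - M) = λ^2 - 21λ + 64.
For λ^2 - 21λ + 64 the discriminant is 185. It is nonnegative but not a perfect square, so the roots are real and irrational: λ = (21 ± sqrt(185))/2 ≈ 17.3007, 3.6993.
So the eigenvalues of A^T A are ≈ 3.6993, 17.3007 (all ≥ 0, as they must be for A^T A). The largest is λ_max = (21 + sqrt(185))/2 ≈ 17.3007, hence ||A||_2 = sqrt(λ_max) = sqrt((21 + sqrt(185))/2) ≈ 4.1594.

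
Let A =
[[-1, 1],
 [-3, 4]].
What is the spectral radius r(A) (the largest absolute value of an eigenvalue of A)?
r(A) = (3 + sqrt(13))/2 ≈ 3.3028

The eigenvalues of A are the roots of its characteristic polynomial. With M = A (coefficients from the trace and determinant):
  p(λ) = det(λ I - M) = λ^2 - 3λ - 1.
For λ^2 - 3λ - 1 the discriminant is 13. It is nonnegative but not a perfect square, so the roots are real and irrational: λ = (3 ± sqrt(13))/2 ≈ 3.3028, -0.3028.
Thus the eigenvalues (to 4 decimals) are 3.3028 (modulus 3.3028); -0.3028 (modulus 0.3028). The spectral radius is the largest modulus: r(A) = (3 + sqrt(13))/2 ≈ 3.3028. (Cross-check: r(A) ≤ ||A||_2 ≈ 5.1926; equality holds whenever A is normal, though it can also hold for some non-normal A.)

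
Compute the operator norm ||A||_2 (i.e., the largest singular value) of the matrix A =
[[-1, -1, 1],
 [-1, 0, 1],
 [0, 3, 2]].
||A||_2 ≈ 3.6596 (= sqrt(largest eigenvalue of A^T A))

||A||_2 = sigma_max(A) = sqrt(lambda_max(A^T A)). Form the symmetric matrix M = A^T A =
[[2, 1, -2],
 [1, 10, 5],
 [-2, 5, 6]].
Its characteristic polynomial (trace, sum of principal 2x2 minors, determinant of M give the coefficients) is
  p(λ) = det(λ I - M) = λ^3 - 18λ^2 + 62λ - 4.
No integer candidate from the rational root theorem (±divisors of 4) is a root, so the roots are irrational. The cubic discriminant is Δ = 278752 > 0, so there are three distinct real roots. p(0) = -4 and p(1) = 41 have opposite signs, so a root lies in (0, 1); Newton's method refines it to λ ≈ 0.0658. p(4) = 20 and p(5) = -19 have opposite signs, so a root lies in (4, 5); Newton's method refines it to λ ≈ 4.5412. p(13) = -43 and p(14) = 80 have opposite signs, so a root lies in (13, 14); Newton's method refines it to λ ≈ 13.393. Check (Vieta): the three roots sum to 18, matching tr M = 18.
So the eigenvalues of A^T A are ≈ 0.0658, 4.5412, 13.393 (all ≥ 0, as they must be for A^T A). The largest is λ_max ≈ 13.393, hence ||A||_2 = sqrt(λ_max) ≈ 3.6596.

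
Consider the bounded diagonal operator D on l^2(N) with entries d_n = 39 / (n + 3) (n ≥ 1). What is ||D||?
||D|| = 39/4 (attained at n = 1)

For D diagonal, ||D|| = sup_n |d_n| = sup_n 39/(n + 3). This is positive and strictly decreasing in n, so the supremum is attained at n = 1: d_1 = 39/(1 + 3) = 39/4. Hence ||D|| = 39/4.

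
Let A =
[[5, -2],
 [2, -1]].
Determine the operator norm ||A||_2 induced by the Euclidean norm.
||A||_2 = sqrt((34 + sqrt(1152))/2) ≈ 5.8284 (= sqrt(largest eigenvalue of A^T A))

||A||_2 = sigma_max(A) = sqrt(lambda_max(A^T A)). Form the symmetric matrix M = A^T A =
[[29, -12],
 [-12, 5]].
Its characteristic polynomial (trace, determinant of M give the coefficients) is
  p(λ) = det(λ I - M) = λ^2 - 34λ + 1.
For λ^2 - 34λ + 1 the discriminant is 1152. It is nonnegative but not a perfect square, so the roots are real and irrational: λ = (34 ± sqrt(1152))/2 ≈ 33.9706, 0.0294.
So the eigenvalues of A^T A are ≈ 0.0294, 33.9706 (all ≥ 0, as they must be for A^T A). The largest is λ_max = (34 + sqrt(1152))/2 ≈ 33.9706, hence ||A||_2 = sqrt(λ_max) = sqrt((34 + sqrt(1152))/2) ≈ 5.8284.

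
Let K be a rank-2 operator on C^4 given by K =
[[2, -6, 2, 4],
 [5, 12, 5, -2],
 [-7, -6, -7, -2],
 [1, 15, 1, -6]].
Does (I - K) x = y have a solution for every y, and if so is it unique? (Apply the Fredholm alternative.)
(I - K) is invertible (det(I - K) = -14 ≠ 0), so for every y in C^4 the equation (I - K) x = y has a unique solution.

K has rank 2 and factors as K = U V^T = u1 v1^T + u2 v2^T with u1 = (0, -3, 3, -2), v1 = (-2, -3, -2, 0), u2 = (-2, 1, 1, 3), v2 = (-1, 3, -1, -2) (multiplying out reproduces the displayed K). The nonzero eigenvalues of U V^T coincide with those of the 2 x 2 matrix G = V^T U = [[v1·u1, v1·u2], [v2·u1, v2·u2]] = [[3, -1], [-8, -2]], and by the Sylvester determinant identity det(I_4 - U V^T) = det(I_2 - V^T U) = det([[-2, 1], [8, 3]]) = (-2)(3) - (1)(8) = -14. (Direct check: I - K =
[[-1, 6, -2, -4],
 [-5, -11, -5, 2],
 [7, 6, 8, 2],
 [-1, -15, -1, 7]]
has determinant -14.) The finite-dimensional Fredholm alternative says: either (I - K) is invertible, or ker(I - K) ≠ {0} and then range(I - K) = ker((I - K)^*)^⊥, with dim ker(I - K) = dim ker((I - K)^*). Since det(I - K) ≠ 0, 1 is not an eigenvalue of K and ker(I - K) = {0}, so we are in the first case: for every y there is a unique x = (I - K)^(-1) y. (Explicitly, by the Woodbury identity, (I - U V^T)^(-1) = I + U (I_2 - G)^(-1) V^T.)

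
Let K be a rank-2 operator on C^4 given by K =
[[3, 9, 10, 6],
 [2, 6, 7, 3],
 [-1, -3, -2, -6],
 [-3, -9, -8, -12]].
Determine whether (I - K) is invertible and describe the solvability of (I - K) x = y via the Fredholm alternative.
(I - K) is invertible (det(I - K) = -68 ≠ 0), so for every y in C^4 the equation (I - K) x = y has a unique solution.

K has rank 2 and factors as K = U V^T = u1 v1^T + u2 v2^T with u1 = (-1, -1, -1, -1), v1 = (0, 0, -1, 3), u2 = (3, 2, -1, -3), v2 = (1, 3, 3, 3) (multiplying out reproduces the displayed K). The nonzero eigenvalues of U V^T coincide with those of the 2 x 2 matrix G = V^T U = [[v1·u1, v1·u2], [v2·u1, v2·u2]] = [[-2, -8], [-10, -3]], and by the Sylvester determinant identity det(I_4 - U V^T) = det(I_2 - V^T U) = det([[3, 8], [10, 4]]) = (3)(4) - (8)(10) = -68. (Direct check: I - K =
[[-2, -9, -10, -6],
 [-2, -5, -7, -3],
 [1, 3, 3, 6],
 [3, 9, 8, 13]]
has determinant -68.) The finite-dimensional Fredholm alternative says: either (I - K) is invertible, or ker(I - K) ≠ {0} and then range(I - K) = ker((I - K)^*)^⊥, with dim ker(I - K) = dim ker((I - K)^*). Since det(I - K) ≠ 0, 1 is not an eigenvalue of K and ker(I - K) = {0}, so we are in the first case: for every y there is a unique x = (I - K)^(-1) y. (Explicitly, by the Woodbury identity, (I - U V^T)^(-1) = I + U (I_2 - G)^(-1) V^T.)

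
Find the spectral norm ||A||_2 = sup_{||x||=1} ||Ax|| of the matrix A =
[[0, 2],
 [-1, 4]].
||A||_2 = sqrt((21 + sqrt(425))/2) ≈ 4.5616 (= sqrt(largest eigenvalue of A^T A))

||A||_2 = sigma_max(A) = sqrt(lambda_max(A^T A)). Form the symmetric matrix M = A^T A =
[[1, -4],
 [-4, 20]].
Its characteristic polynomial (trace, determinant of M give the coefficients) is
  p(λ) = det(λ I - M) = λ^2 - 21λ + 4.
For λ^2 - 21λ + 4 the discriminant is 425. It is nonnegative but not a perfect square, so the roots are real and irrational: λ = (21 ± sqrt(425))/2 ≈ 20.8078, 0.1922.
So the eigenvalues of A^T A are ≈ 0.1922, 20.8078 (all ≥ 0, as they must be for A^T A). The largest is λ_max = (21 + sqrt(425))/2 ≈ 20.8078, hence ||A||_2 = sqrt(λ_max) = sqrt((21 + sqrt(425))/2) ≈ 4.5616.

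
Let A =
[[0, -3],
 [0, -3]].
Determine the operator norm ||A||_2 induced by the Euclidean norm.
||A||_2 = sqrt(18) ≈ 4.2426 (= sqrt(largest eigenvalue of A^T A))

||A||_2 = sigma_max(A) = sqrt(lambda_max(A^T A)). Form the symmetric matrix M = A^T A =
[[0, 0],
 [0, 18]].
Its characteristic polynomial (trace, determinant of M give the coefficients) is
  p(λ) = det(λ I - M) = λ^2 - 18λ.
For λ^2 - 18λ the discriminant is 324. It is a perfect square (18^2), so the roots are rational: λ = (18 ± 18)/2 = 18, 0.
So the eigenvalues of A^T A are ≈ 0, 18 (all ≥ 0, as they must be for A^T A). The largest is λ_max = 18, hence ||A||_2 = sqrt(λ_max) = sqrt(18) ≈ 4.2426.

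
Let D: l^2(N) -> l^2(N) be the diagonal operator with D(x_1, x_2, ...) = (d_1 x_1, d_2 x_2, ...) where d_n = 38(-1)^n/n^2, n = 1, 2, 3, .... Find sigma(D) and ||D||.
sigma(D) = {38(-1)^n/n^2 : n ≥ 1} ∪ {0}; ||D|| = 38

A bounded diagonal operator on l^2 with diagonal entries d_n has spectrum equal to the closure of {d_n : n ≥ 1}: every d_n is an eigenvalue (with eigenvector e_n), so {d_n} ⊂ sigma(D); the spectrum is closed, so its closure is too; and for lambda not in the closure, (D - lambda I) has bounded inverse (the diagonal entries 1/(d_n - lambda) are bounded). For our sequence d_n = 38(-1)^n/n^2, n = 1, 2, 3, ...:
  - {d_n} = {38(-1)^n/n^2 : n ≥ 1}; the only limit point is 0
  - closure = {38(-1)^n/n^2 : n ≥ 1} ∪ {0}
For the norm: a diagonal operator has ||D|| = sup_n |d_n|. Here |d_n| = 38/n^2 is decreasing, so sup_n |d_n| = |d_1| = 38. So ||D|| = 38.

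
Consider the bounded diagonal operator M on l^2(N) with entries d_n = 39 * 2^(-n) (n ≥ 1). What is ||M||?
||M|| = 39/2 (attained at n = 1)

For M diagonal, ||M|| = sup_n |d_n|. The sequence d_n = 39 * 2^(-n) is positive and strictly decreasing (ratio 2^(-1) < 1), so the supremum is d_1 = 39/2. Hence ||M|| = 39/2.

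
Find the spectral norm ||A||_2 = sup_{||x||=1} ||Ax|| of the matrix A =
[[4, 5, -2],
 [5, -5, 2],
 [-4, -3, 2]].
||A||_2 ≈ 8.6558 (= sqrt(largest eigenvalue of A^T A))

||A||_2 = sigma_max(A) = sqrt(lambda_max(A^T A)). Form the symmetric matrix M = A^T A =
[[57, 7, -6],
 [7, 59, -26],
 [-6, -26, 12]].
Its characteristic polynomial (trace, sum of principal 2x2 minors, determinant of M give the coefficients) is
  p(λ) = det(λ I - M) = λ^3 - 128λ^2 + 3994λ - 1296.
No integer candidate from the rational root theorem (±divisors of 1296) is a root, so the roots are irrational. The cubic discriminant is Δ = 7517465184 > 0, so there are three distinct real roots. p(0) = -1296 and p(1) = 2571 have opposite signs, so a root lies in (0, 1); Newton's method refines it to λ ≈ 0.3279. p(52) = 888 and p(53) = -289 have opposite signs, so a root lies in (52, 53); Newton's method refines it to λ ≈ 52.7497. p(74) = -1444 and p(75) = 129 have opposite signs, so a root lies in (74, 75); Newton's method refines it to λ ≈ 74.9224. Check (Vieta): the three roots sum to 128, matching tr M = 128.
So the eigenvalues of A^T A are ≈ 0.3279, 52.7497, 74.9224 (all ≥ 0, as they must be for A^T A). The largest is λ_max ≈ 74.9224, hence ||A||_2 = sqrt(λ_max) ≈ 8.6558.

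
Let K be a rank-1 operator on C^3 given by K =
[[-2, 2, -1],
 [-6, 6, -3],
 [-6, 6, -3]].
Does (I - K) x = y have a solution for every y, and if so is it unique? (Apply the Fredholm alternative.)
(I - K) is singular (det(I - K) = 0, i.e. 1 ∈ sigma(K)). (I - K) x = y is solvable iff y ⊥ ker((I - K)^*) = span{(-2, 2, -1)}, i.e. iff -2y_1 + 2y_2 - y_3 = 0. When solvable, the solutions are x = y + c·(1, 3, 3), c arbitrary (ker(I - K) = span{(1, 3, 3)}, dimension 1).

K has rank 1, so it is an outer product K = u v^T: every row of K is a multiple of one row vector. Reading off the entries, u = (1, 3, 3) and v = (-2, 2, -1) (row i of K equals u_i·v^T). A rank-one matrix u v^T satisfies K u = u (v·u) and kills the (2)-dimensional subspace v^⊥, so its characteristic polynomial is lambda^2 (lambda - v·u) with v·u = tr K = 1. Hence the eigenvalues of I - K are 1 (multiplicity 2) and 1 - (1) = 0, so det(I - K) = 0. (Direct check: I - K =
[[3, -2, 1],
 [6, -5, 3],
 [6, -6, 4]]
has determinant 0.) So 1 is an eigenvalue of K and (I - K) is not invertible. The finite-dimensional Fredholm alternative says: either (I - K) is invertible, or ker(I - K) ≠ {0} and then range(I - K) = ker((I - K)^*)^⊥, with dim ker(I - K) = dim ker((I - K)^*). We are in the second case, so we need both kernels. Kernel of I - K: (I - K) u = u - u (v·u) = u - u = 0, so ker(I - K) = span{u} = span{(1, 3, 3)} (it is exactly 1-dimensional because rank(I - K) = 2). Kernel of the adjoint: K is real, so (I - K)^* = I - K^T = I - v u^T, and (I - v u^T) v = v - v (u·v) = 0; hence ker((I - K)^*) = span{v} = span{(-2, 2, -1)}. Therefore (I - K) x = y is solvable iff <y, v> = 0, i.e. iff -2y_1 + 2y_2 - y_3 = 0. When this holds, K y = u (v·y) = 0, so (I - K) y = y and x = y is a particular solution; the full solution set is the line x = y + c·u = y + c·(1, 3, 3), c ∈ C.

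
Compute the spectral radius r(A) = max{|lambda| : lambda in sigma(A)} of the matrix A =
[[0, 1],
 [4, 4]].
r(A) = (4 + sqrt(32))/2 ≈ 4.8284

The eigenvalues of A are the roots of its characteristic polynomial. With M = A (coefficients from the trace and determinant):
  p(λ) = det(λ I - M) = λ^2 - 4λ - 4.
For λ^2 - 4λ - 4 the discriminant is 32. It is nonnegative but not a perfect square, so the roots are real and irrational: λ = (4 ± sqrt(32))/2 ≈ 4.8284, -0.8284.
Thus the eigenvalues (to 4 decimals) are 4.8284 (modulus 4.8284); -0.8284 (modulus 0.8284). The spectral radius is the largest modulus: r(A) = (4 + sqrt(32))/2 ≈ 4.8284. (Cross-check: r(A) ≤ ||A||_2 ≈ 5.7016; equality holds whenever A is normal, though it can also hold for some non-normal A.)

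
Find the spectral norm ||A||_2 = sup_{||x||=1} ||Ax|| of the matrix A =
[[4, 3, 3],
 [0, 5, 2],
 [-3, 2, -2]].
||A||_2 ≈ 7.308 (= sqrt(largest eigenvalue of A^T A))

||A||_2 = sigma_max(A) = sqrt(lambda_max(A^T A)). Form the symmetric matrix M = A^T A =
[[25, 6, 18],
 [6, 38, 15],
 [18, 15, 17]].
Its characteristic polynomial (trace, sum of principal 2x2 minors, determinant of M give the coefficients) is
  p(λ) = det(λ I - M) = λ^3 - 80λ^2 + 1436λ - 841.
No integer candidate from the rational root theorem (±divisors of 841) is a root, so the roots are irrational. The cubic discriminant is Δ = 1350323829 > 0, so there are three distinct real roots. p(0) = -841 and p(1) = 516 have opposite signs, so a root lies in (0, 1); Newton's method refines it to λ ≈ 0.606. p(25) = 684 and p(26) = -9 have opposite signs, so a root lies in (25, 26); Newton's method refines it to λ ≈ 25.9871. p(53) = -576 and p(54) = 887 have opposite signs, so a root lies in (53, 54); Newton's method refines it to λ ≈ 53.407. Check (Vieta): the three roots sum to 80, matching tr M = 80.
So the eigenvalues of A^T A are ≈ 0.606, 25.9871, 53.407 (all ≥ 0, as they must be for A^T A). The largest is λ_max ≈ 53.407, hence ||A||_2 = sqrt(λ_max) ≈ 7.308.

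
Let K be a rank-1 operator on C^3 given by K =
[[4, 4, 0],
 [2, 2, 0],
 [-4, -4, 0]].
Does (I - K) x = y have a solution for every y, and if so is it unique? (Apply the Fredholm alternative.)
(I - K) is invertible (det(I - K) = -5 ≠ 0), so for every y in C^3 the equation (I - K) x = y has a unique solution.

K has rank 1, so it is an outer product K = u v^T: every row of K is a multiple of one row vector. Reading off the entries, u = (-2, -1, 2) and v = (-2, -2, 0) (row i of K equals u_i·v^T). A rank-one matrix u v^T satisfies K u = u (v·u) and kills the (2)-dimensional subspace v^⊥, so its characteristic polynomial is lambda^2 (lambda - v·u) with v·u = tr K = 6. Hence the eigenvalues of I - K are 1 (multiplicity 2) and 1 - (6) = -5, so det(I - K) = -5. (Direct check: I - K =
[[-3, -4, 0],
 [-2, -1, 0],
 [4, 4, 1]]
has determinant -5.) The finite-dimensional Fredholm alternative says: either (I - K) is invertible, or ker(I - K) ≠ {0} and then range(I - K) = ker((I - K)^*)^⊥, with dim ker(I - K) = dim ker((I - K)^*). Since det(I - K) ≠ 0, 1 is not an eigenvalue of K and ker(I - K) = {0}, so we are in the first case: for every y there is a unique x = (I - K)^(-1) y. Explicitly, by the Sherman–Morrison formula, (I - u v^T)^(-1) = I + u v^T/(1 - v·u), i.e. (I - K)^(-1) = I + K/(-5).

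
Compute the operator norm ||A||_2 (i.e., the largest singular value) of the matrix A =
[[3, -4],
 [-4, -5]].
||A||_2 = sqrt((66 + sqrt(512))/2) ≈ 6.6569 (= sqrt(largest eigenvalue of A^T A))

||A||_2 = sigma_max(A) = sqrt(lambda_max(A^T A)). Form the symmetric matrix M = A^T A =
[[25, 8],
 [8, 41]].
Its characteristic polynomial (trace, determinant of M give the coefficients) is
  p(λ) = det(λ I - M) = λ^2 - 66λ + 961.
For λ^2 - 66λ + 961 the discriminant is 512. It is nonnegative but not a perfect square, so the roots are real and irrational: λ = (66 ± sqrt(512))/2 ≈ 44.3137, 21.6863.
So the eigenvalues of A^T A are ≈ 21.6863, 44.3137 (all ≥ 0, as they must be for A^T A). The largest is λ_max = (66 + sqrt(512))/2 ≈ 44.3137, hence ||A||_2 = sqrt(λ_max) = sqrt((66 + sqrt(512))/2) ≈ 6.6569.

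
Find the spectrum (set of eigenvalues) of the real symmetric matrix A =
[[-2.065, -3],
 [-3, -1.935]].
sigma(A) ≈ {-5, 1}

A is real symmetric, so its spectrum consists of real eigenvalues. Expanding the characteristic polynomial of the displayed matrix gives
  det(λ I - A) = p(λ) = λ^2 + (4)λ + (-5).
Solving p(λ) = 0 yields eigenvalues ≈ -5, 1. (A is shown rounded to 4 decimals, so these recover the underlying integer eigenvalues to within that precision.)
Verification: the trace of A = -4 equals the sum of eigenvalues -4, and det(A) ≈ -5.0000 matches the eigenvalue product -5.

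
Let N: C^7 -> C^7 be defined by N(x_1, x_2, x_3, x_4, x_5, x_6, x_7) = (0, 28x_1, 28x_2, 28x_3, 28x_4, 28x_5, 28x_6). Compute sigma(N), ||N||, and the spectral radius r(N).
sigma(N) = {0}; ||N|| = 28; r(N) = 0. (N is nilpotent with N^7 = 0.)

On C^7, N is a strictly lower-triangular matrix with 28 on the subdiagonal and zeros elsewhere, so its characteristic polynomial is lambda^7 and every eigenvalue is 0: sigma(N) = {0}. For the operator norm, N e_i = 28e_{i+1} for i = 1, ..., 6 and N e_7 = 0, so the singular values of N are 28 (with multiplicity 6) and 0; hence ||N|| = 28. The spectral radius r(N) = max|lambda| = 0. Note ||N|| > r(N) — characteristic of non-normal nilpotent operators. Indeed N^7 = 0.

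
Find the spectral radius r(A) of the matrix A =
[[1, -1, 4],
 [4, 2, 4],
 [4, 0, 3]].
r(A) = 5

The eigenvalues of A are the roots of its characteristic polynomial. With M = A (coefficients from the trace, the sum of principal 2x2 minors, and det A):
  p(λ) = det(λ I - M) = λ^3 - 6λ^2 - λ + 30.
By the rational root theorem any rational root is an integer divisor of 30. Testing λ = 5: p(5) = 125 - 150 - 5 + 30 = 0, so λ = 5 is a root. Dividing out (λ - 5) leaves p(λ) = (λ - 5)(λ^2 - λ - 6). For λ^2 - λ - 6 the discriminant is 25. It is a perfect square (5^2), so the roots are rational: λ = (1 ± 5)/2 = 3, -2.
Thus the eigenvalues (to 4 decimals) are 3 (modulus 3); -2 (modulus 2); 5 (modulus 5). The spectral radius is the largest modulus: r(A) = 5. (Cross-check: r(A) ≤ ||A||_2 ≈ 8.3752; equality holds whenever A is normal, though it can also hold for some non-normal A.)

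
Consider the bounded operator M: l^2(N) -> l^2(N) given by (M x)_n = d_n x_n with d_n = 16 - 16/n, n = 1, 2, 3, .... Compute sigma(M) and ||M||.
sigma(M) = {16 - 16/n : n ≥ 1} ∪ {16}; ||M|| = 16

A bounded diagonal operator on l^2 with diagonal entries d_n has spectrum equal to the closure of {d_n : n ≥ 1}: every d_n is an eigenvalue (with eigenvector e_n), so {d_n} ⊂ sigma(M); the spectrum is closed, so its closure is too; and for lambda not in the closure, (M - lambda I) has bounded inverse (the diagonal entries 1/(d_n - lambda) are bounded). For our sequence d_n = 16 - 16/n, n = 1, 2, 3, ...:
  - {d_n} = {16 - 16/n : n ≥ 1}; the only limit point is 16
  - closure = {16 - 16/n : n ≥ 1} ∪ {16}
For the norm: a diagonal operator has ||M|| = sup_n |d_n|. Here d_n = 16 - 16/n increases monotonically from d_1 = 0 toward 16, with all terms in [0, 16); so sup_n |d_n| = 16 (the supremum is the limit, not attained). So ||M|| = 16.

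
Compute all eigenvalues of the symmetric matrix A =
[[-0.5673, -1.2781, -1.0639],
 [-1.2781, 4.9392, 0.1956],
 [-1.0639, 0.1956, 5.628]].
sigma(A) ≈ {-1, 5, 6}

A is real symmetric, so its spectrum consists of real eigenvalues. Expanding the characteristic polynomial of the displayed matrix gives
  det(λ I - A) = p(λ) = λ^3 + (-10)λ^2 + (19)λ + (30).
Solving p(λ) = 0 yields eigenvalues ≈ -1, 5, 6. (A is shown rounded to 4 decimals, so these recover the underlying integer eigenvalues to within that precision.)
Verification: the trace of A = 10 equals the sum of eigenvalues 10, and det(A) ≈ -30.0002 matches the eigenvalue product -30.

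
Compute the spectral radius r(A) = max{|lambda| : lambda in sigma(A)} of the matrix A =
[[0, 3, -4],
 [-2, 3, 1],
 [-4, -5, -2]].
r(A) ≈ 5.2192

The eigenvalues of A are the roots of its characteristic polynomial. With M = A (coefficients from the trace, the sum of principal 2x2 minors, and det A):
  p(λ) = det(λ I - M) = λ^3 - λ^2 - 11λ + 112.
No integer candidate from the rational root theorem (±divisors of 112) is a root, so the roots are irrational. The cubic discriminant is Δ = -310619 < 0, so there is one real root and a complex-conjugate pair. p(-6) = -74 and p(-5) = 17 have opposite signs, so a root lies in (-6, -5); Newton's method refines it to λ ≈ -5.2192. Dividing out (λ - (-5.2192)) leaves approximately λ^2 - 6.2192λ + 21.4592. For λ^2 - 6.2192λ + 21.4592 the discriminant is -47.1585. It is negative, so the remaining roots are the complex-conjugate pair λ ≈ 3.1096 ± 3.4336i. Their product equals the constant term, so |λ|^2 ≈ 21.4592 and |λ| ≈ 4.6324.
Thus the eigenvalues (to 4 decimals) are -5.2192 (modulus 5.2192); 3.1096 ± 3.4336i (modulus 4.6324). The spectral radius is the largest modulus: r(A) ≈ 5.2192. (Cross-check: r(A) ≤ ||A||_2 ≈ 7.074; equality holds whenever A is normal, though it can also hold for some non-normal A.)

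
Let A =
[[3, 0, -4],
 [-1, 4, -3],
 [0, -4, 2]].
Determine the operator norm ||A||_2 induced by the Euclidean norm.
||A||_2 ≈ 7.1288 (= sqrt(largest eigenvalue of A^T A))

||A||_2 = sigma_max(A) = sqrt(lambda_max(A^T A)). Form the symmetric matrix M = A^T A =
[[10, -4, -9],
 [-4, 32, -20],
 [-9, -20, 29]].
Its characteristic polynomial (trace, sum of principal 2x2 minors, determinant of M give the coefficients) is
  p(λ) = det(λ I - M) = λ^3 - 71λ^2 + 1041λ - 784.
No integer candidate from the rational root theorem (±divisors of 784) is a root, so the roots are irrational. The cubic discriminant is Δ = 854415661 > 0, so there are three distinct real roots. p(0) = -784 and p(1) = 187 have opposite signs, so a root lies in (0, 1); Newton's method refines it to λ ≈ 0.7958. p(19) = 223 and p(20) = -364 have opposite signs, so a root lies in (19, 20); Newton's method refines it to λ ≈ 19.385. p(50) = -1234 and p(51) = 287 have opposite signs, so a root lies in (50, 51); Newton's method refines it to λ ≈ 50.8192. Check (Vieta): the three roots sum to 71, matching tr M = 71.
So the eigenvalues of A^T A are ≈ 0.7958, 19.385, 50.8192 (all ≥ 0, as they must be for A^T A). The largest is λ_max ≈ 50.8192, hence ||A||_2 = sqrt(λ_max) ≈ 7.1288.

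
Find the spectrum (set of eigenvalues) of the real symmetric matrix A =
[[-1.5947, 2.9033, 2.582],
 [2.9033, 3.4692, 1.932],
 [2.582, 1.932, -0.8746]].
sigma(A) ≈ {-4, -1, 6}

A is real symmetric, so its spectrum consists of real eigenvalues. Expanding the characteristic polynomial of the displayed matrix gives
  det(λ I - A) = p(λ) = λ^3 + (-1)λ^2 + (-26)λ + (-24).
Solving p(λ) = 0 yields eigenvalues ≈ -4, -1, 6. (A is shown rounded to 4 decimals, so these recover the underlying integer eigenvalues to within that precision.)
Verification: the trace of A = 1 equals the sum of eigenvalues 1, and det(A) ≈ 24.0007 matches the eigenvalue product 24.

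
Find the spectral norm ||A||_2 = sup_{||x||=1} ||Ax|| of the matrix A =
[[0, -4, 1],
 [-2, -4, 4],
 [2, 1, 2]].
||A||_2 ≈ 6.9764 (= sqrt(largest eigenvalue of A^T A))

||A||_2 = sigma_max(A) = sqrt(lambda_max(A^T A)). Form the symmetric matrix M = A^T A =
[[8, 10, -4],
 [10, 33, -18],
 [-4, -18, 21]].
Its characteristic polynomial (trace, sum of principal 2x2 minors, determinant of M give the coefficients) is
  p(λ) = det(λ I - M) = λ^3 - 62λ^2 + 685λ - 1764.
No integer candidate from the rational root theorem (±divisors of 1764) is a root, so the roots are irrational. The cubic discriminant is Δ = 100873680 > 0, so there are three distinct real roots. p(3) = -240 and p(4) = 48 have opposite signs, so a root lies in (3, 4); Newton's method refines it to λ ≈ 3.8055. p(9) = 108 and p(10) = -114 have opposite signs, so a root lies in (9, 10); Newton's method refines it to λ ≈ 9.5241. p(48) = -1140 and p(49) = 588 have opposite signs, so a root lies in (48, 49); Newton's method refines it to λ ≈ 48.6704. Check (Vieta): the three roots sum to 62, matching tr M = 62.
So the eigenvalues of A^T A are ≈ 3.8055, 9.5241, 48.6704 (all ≥ 0, as they must be for A^T A). The largest is λ_max ≈ 48.6704, hence ||A||_2 = sqrt(λ_max) ≈ 6.9764.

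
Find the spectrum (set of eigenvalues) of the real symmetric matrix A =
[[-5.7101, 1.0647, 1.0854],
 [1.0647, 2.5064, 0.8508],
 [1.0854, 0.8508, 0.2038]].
sigma(A) ≈ {-6, 0, 3}

A is real symmetric, so its spectrum consists of real eigenvalues. Expanding the characteristic polynomial of the displayed matrix gives
  det(λ I - A) = p(λ) = λ^3 + (3)λ^2 + (-18)λ + (0).
Solving p(λ) = 0 yields eigenvalues ≈ -6, 0, 3. (A is shown rounded to 4 decimals, so these recover the underlying integer eigenvalues to within that precision.)
Verification: the trace of A = -3 equals the sum of eigenvalues -3, and det(A) ≈ -0.0008 matches the eigenvalue product 0.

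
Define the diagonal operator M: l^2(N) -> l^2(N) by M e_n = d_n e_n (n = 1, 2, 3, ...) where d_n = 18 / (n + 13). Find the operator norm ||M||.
||M|| = 9/7 (attained at n = 1)

For M diagonal, ||M|| = sup_n |d_n| = sup_n 18/(n + 13). This is positive and strictly decreasing in n, so the supremum is attained at n = 1: d_1 = 18/(1 + 13) = 9/7. Hence ||M|| = 9/7.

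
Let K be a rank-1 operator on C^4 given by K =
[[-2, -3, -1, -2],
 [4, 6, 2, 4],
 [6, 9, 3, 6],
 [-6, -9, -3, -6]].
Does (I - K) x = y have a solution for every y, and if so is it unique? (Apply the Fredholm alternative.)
(I - K) is singular (det(I - K) = 0, i.e. 1 ∈ sigma(K)). (I - K) x = y is solvable iff y ⊥ ker((I - K)^*) = span{(-2, -3, -1, -2)}, i.e. iff -2y_1 - 3y_2 - y_3 - 2y_4 = 0. When solvable, the solutions are x = y + c·(1, -2, -3, 3), c arbitrary (ker(I - K) = span{(1, -2, -3, 3)}, dimension 1).

K has rank 1, so it is an outer product K = u v^T: every row of K is a multiple of one row vector. Reading off the entries, u = (1, -2, -3, 3) and v = (-2, -3, -1, -2) (row i of K equals u_i·v^T). A rank-one matrix u v^T satisfies K u = u (v·u) and kills the (3)-dimensional subspace v^⊥, so its characteristic polynomial is lambda^3 (lambda - v·u) with v·u = tr K = 1. Hence the eigenvalues of I - K are 1 (multiplicity 3) and 1 - (1) = 0, so det(I - K) = 0. (Direct check: I - K =
[[3, 3, 1, 2],
 [-4, -5, -2, -4],
 [-6, -9, -2, -6],
 [6, 9, 3, 7]]
has determinant 0.) So 1 is an eigenvalue of K and (I - K) is not invertible. The finite-dimensional Fredholm alternative says: either (I - K) is invertible, or ker(I - K) ≠ {0} and then range(I - K) = ker((I - K)^*)^⊥, with dim ker(I - K) = dim ker((I - K)^*). We are in the second case, so we need both kernels. Kernel of I - K: (I - K) u = u - u (v·u) = u - u = 0, so ker(I - K) = span{u} = span{(1, -2, -3, 3)} (it is exactly 1-dimensional because rank(I - K) = 3). Kernel of the adjoint: K is real, so (I - K)^* = I - K^T = I - v u^T, and (I - v u^T) v = v - v (u·v) = 0; hence ker((I - K)^*) = span{v} = span{(-2, -3, -1, -2)}. Therefore (I - K) x = y is solvable iff <y, v> = 0, i.e. iff -2y_1 - 3y_2 - y_3 - 2y_4 = 0. When this holds, K y = u (v·y) = 0, so (I - K) y = y and x = y is a particular solution; the full solution set is the line x = y + c·u = y + c·(1, -2, -3, 3), c ∈ C.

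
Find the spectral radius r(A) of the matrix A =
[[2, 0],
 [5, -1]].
r(A) = 2

The eigenvalues of A are the roots of its characteristic polynomial. With M = A (coefficients from the trace and determinant):
  p(λ) = det(λ I - M) = λ^2 - λ - 2.
For λ^2 - λ - 2 the discriminant is 9. It is a perfect square (3^2), so the roots are rational: λ = (1 ± 3)/2 = 2, -1.
Thus the eigenvalues (to 4 decimals) are 2 (modulus 2); -1 (modulus 1). The spectral radius is the largest modulus: r(A) = 2. (Cross-check: r(A) ≤ ||A||_2 ≈ 5.465; equality holds whenever A is normal, though it can also hold for some non-normal A.)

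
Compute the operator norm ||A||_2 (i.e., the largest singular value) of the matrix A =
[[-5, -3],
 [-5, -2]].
||A||_2 = sqrt((63 + sqrt(3869))/2) ≈ 7.9121 (= sqrt(largest eigenvalue of A^T A))

||A||_2 = sigma_max(A) = sqrt(lambda_max(A^T A)). Form the symmetric matrix M = A^T A =
[[50, 25],
 [25, 13]].
Its characteristic polynomial (trace, determinant of M give the coefficients) is
  p(λ) = det(λ I - M) = λ^2 - 63λ + 25.
For λ^2 - 63λ + 25 the discriminant is 3869. It is nonnegative but not a perfect square, so the roots are real and irrational: λ = (63 ± sqrt(3869))/2 ≈ 62.6006, 0.3994.
So the eigenvalues of A^T A are ≈ 0.3994, 62.6006 (all ≥ 0, as they must be for A^T A). The largest is λ_max = (63 + sqrt(3869))/2 ≈ 62.6006, hence ||A||_2 = sqrt(λ_max) = sqrt((63 + sqrt(3869))/2) ≈ 7.9121.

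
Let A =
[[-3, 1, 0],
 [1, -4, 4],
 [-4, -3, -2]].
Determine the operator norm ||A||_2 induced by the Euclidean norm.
||A||_2 ≈ 6.0208 (= sqrt(largest eigenvalue of A^T A))

||A||_2 = sigma_max(A) = sqrt(lambda_max(A^T A)). Form the symmetric matrix M = A^T A =
[[26, 5, 12],
 [5, 26, -10],
 [12, -10, 20]].
Its characteristic polynomial (trace, sum of principal 2x2 minors, determinant of M give the coefficients) is
  p(λ) = det(λ I - M) = λ^3 - 72λ^2 + 1447λ - 5476.
No integer candidate from the rational root theorem (±divisors of 5476) is a root, so the roots are irrational. The cubic discriminant is Δ = 19286132 > 0, so there are three distinct real roots. p(4) = -776 and p(5) = 84 have opposite signs, so a root lies in (4, 5); Newton's method refines it to λ ≈ 4.896. p(30) = 134 and p(31) = -20 have opposite signs, so a root lies in (30, 31); Newton's method refines it to λ ≈ 30.8541. p(36) = -40 and p(37) = 148 have opposite signs, so a root lies in (36, 37); Newton's method refines it to λ ≈ 36.2499. Check (Vieta): the three roots sum to 72, matching tr M = 72.
So the eigenvalues of A^T A are ≈ 4.896, 30.8541, 36.2499 (all ≥ 0, as they must be for A^T A). The largest is λ_max ≈ 36.2499, hence ||A||_2 = sqrt(λ_max) ≈ 6.0208.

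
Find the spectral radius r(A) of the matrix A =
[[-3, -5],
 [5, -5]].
r(A) = sqrt(40) ≈ 6.3246

The eigenvalues of A are the roots of its characteristic polynomial. With M = A (coefficients from the trace and determinant):
  p(λ) = det(λ I - M) = λ^2 + 8λ + 40.
For λ^2 + 8λ + 40 the discriminant is -96. It is negative, so the roots are the complex-conjugate pair λ = -4 ± (sqrt(96)/2) i ≈ -4 ± 4.899i. For a conjugate pair the product of the roots equals the constant term, so |λ|^2 = 40 and |λ| = sqrt(40) ≈ 6.3246.
Thus the eigenvalues (to 4 decimals) are -4 ± 4.899i (modulus 6.3246). The spectral radius is the largest modulus: r(A) = sqrt(40) ≈ 6.3246. (Cross-check: r(A) ≤ ||A||_2 ≈ 7.4031; equality holds whenever A is normal, though it can also hold for some non-normal A.)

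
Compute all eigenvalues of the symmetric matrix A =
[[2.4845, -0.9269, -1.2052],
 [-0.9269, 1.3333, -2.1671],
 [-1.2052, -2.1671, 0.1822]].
sigma(A) ≈ {-2, 3} (3 with multiplicity 2)

A is real symmetric, so its spectrum consists of real eigenvalues. Expanding the characteristic polynomial of the displayed matrix gives
  det(λ I - A) = p(λ) = λ^3 + (-4)λ^2 + (-3)λ + (18).
Solving p(λ) = 0 yields eigenvalues ≈ -2, 3, 3. (A is shown rounded to 4 decimals, so these recover the underlying integer eigenvalues to within that precision.)
Verification: the trace of A = 4 equals the sum of eigenvalues 4, and det(A) ≈ -17.9994 matches the eigenvalue product -18.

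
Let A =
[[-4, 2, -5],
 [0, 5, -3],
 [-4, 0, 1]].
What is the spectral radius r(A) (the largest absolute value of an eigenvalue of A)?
r(A) ≈ 6.414

The eigenvalues of A are the roots of its characteristic polynomial. With M = A (coefficients from the trace, the sum of principal 2x2 minors, and det A):
  p(λ) = det(λ I - M) = λ^3 - 2λ^2 - 39λ + 96.
No integer candidate from the rational root theorem (±divisors of 96) is a root, so the roots are irrational. The cubic discriminant is Δ = 132384 > 0, so there are three distinct real roots. p(-7) = -72 and p(-6) = 42 have opposite signs, so a root lies in (-7, -6); Newton's method refines it to λ ≈ -6.414. p(2) = 18 and p(3) = -12 have opposite signs, so a root lies in (2, 3); Newton's method refines it to λ ≈ 2.5543. p(5) = -24 and p(6) = 6 have opposite signs, so a root lies in (5, 6); Newton's method refines it to λ ≈ 5.8597. Check (Vieta): the three roots sum to 2, matching tr M = 2.
Thus the eigenvalues (to 4 decimals) are -6.414 (modulus 6.414); 2.5543 (modulus 2.5543); 5.8597 (modulus 5.8597). The spectral radius is the largest modulus: r(A) ≈ 6.414. (Cross-check: r(A) ≤ ||A||_2 ≈ 8.1267; equality holds whenever A is normal, though it can also hold for some non-normal A.)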